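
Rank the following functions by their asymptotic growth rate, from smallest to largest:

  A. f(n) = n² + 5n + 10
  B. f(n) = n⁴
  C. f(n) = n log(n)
C < A < B

Comparing growth rates:
C = n log(n) is O(n log n)
A = n² + 5n + 10 is O(n²)
B = n⁴ is O(n⁴)

Therefore, the order from slowest to fastest is: C < A < B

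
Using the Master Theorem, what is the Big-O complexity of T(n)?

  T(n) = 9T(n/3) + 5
Θ(n²)

Master Theorem: a = 9, b = 3, f(n) = 5.
Compute the critical exponent d = log₃(9) = 2.
Compare f(n) = Θ(1) against n^d:
  k = 0 < d = 2, so f(n) = O(n^(d-ε)) — Case 1.
  The recursion cost dominates: T(n) = Θ(n^d) = Θ(n²).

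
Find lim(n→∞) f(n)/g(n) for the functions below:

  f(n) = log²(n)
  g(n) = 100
∞

Since log²(n) (O(log² n)) grows faster than 100 (O(1)),
the ratio f(n)/g(n) → ∞ as n → ∞.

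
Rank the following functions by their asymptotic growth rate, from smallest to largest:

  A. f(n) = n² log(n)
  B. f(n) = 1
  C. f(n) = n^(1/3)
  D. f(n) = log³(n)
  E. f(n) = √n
B < D < C < E < A

Comparing growth rates:
B = 1 is O(1)
D = log³(n) is O(log³ n)
C = n^(1/3) is O(n^(1/3))
E = √n is O(√n)
A = n² log(n) is O(n² log n)

Therefore, the order from slowest to fastest is: B < D < C < E < A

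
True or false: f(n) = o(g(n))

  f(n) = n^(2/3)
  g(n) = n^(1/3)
False

f(n) = n^(2/3) is O(n^(2/3)), and g(n) = n^(1/3) is O(n^(1/3)).
Since O(n^(2/3)) grows faster than or equal to O(n^(1/3)), f(n) = o(g(n)) is false.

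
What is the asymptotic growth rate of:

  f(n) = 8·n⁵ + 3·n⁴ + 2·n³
Θ(n⁵)

Order the terms by growth rate: 2·n³ ≺ 3·n⁴ ≺ 8·n⁵.
The fastest-growing term 8·n⁵ dominates as n → ∞; dropping its constant factor gives Θ(n⁵).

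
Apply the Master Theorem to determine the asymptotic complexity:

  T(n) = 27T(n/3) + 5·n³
Θ(n³ log n)

Master Theorem: a = 27, b = 3, f(n) = 5·n³.
Compute the critical exponent d = log₃(27) = 3.
Compare f(n) = Θ(n³) against n^d:
  k = 3 = d, so f(n) = Θ(n^d) — Case 2.
  Work is balanced across levels: T(n) = Θ(n^d log n) = Θ(n³ log n).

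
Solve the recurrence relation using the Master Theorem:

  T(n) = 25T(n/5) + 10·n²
Θ(n² log n)

Master Theorem: a = 25, b = 5, f(n) = 10·n².
Compute the critical exponent d = log₅(25) = 2.
Compare f(n) = Θ(n²) against n^d:
  k = 2 = d, so f(n) = Θ(n^d) — Case 2.
  Work is balanced across levels: T(n) = Θ(n^d log n) = Θ(n² log n).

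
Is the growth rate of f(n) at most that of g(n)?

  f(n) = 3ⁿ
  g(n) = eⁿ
False

f(n) = 3ⁿ is O(3ⁿ), and g(n) = eⁿ is O(eⁿ).
Since O(3ⁿ) grows faster than O(eⁿ), f(n) = O(g(n)) is false.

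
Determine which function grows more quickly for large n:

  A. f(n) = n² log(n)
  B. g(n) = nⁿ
B

f(n) = n² log(n) is O(n² log n), while g(n) = nⁿ is O(nⁿ).
Since O(nⁿ) grows faster than O(n² log n), g(n) dominates.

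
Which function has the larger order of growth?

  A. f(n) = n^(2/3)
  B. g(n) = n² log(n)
B

f(n) = n^(2/3) is O(n^(2/3)), while g(n) = n² log(n) is O(n² log n).
Since O(n² log n) grows faster than O(n^(2/3)), g(n) dominates.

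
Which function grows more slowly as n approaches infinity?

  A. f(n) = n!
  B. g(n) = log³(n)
B

f(n) = n! is O(n!), while g(n) = log³(n) is O(log³ n).
Since O(log³ n) grows slower than O(n!), g(n) is dominated.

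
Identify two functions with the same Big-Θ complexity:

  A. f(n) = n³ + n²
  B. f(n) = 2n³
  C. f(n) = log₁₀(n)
A and B

Examining each function:
  A. n³ + n² is O(n³)
  B. 2n³ is O(n³)
  C. log₁₀(n) is O(log n)

Functions A and B both have the same complexity class.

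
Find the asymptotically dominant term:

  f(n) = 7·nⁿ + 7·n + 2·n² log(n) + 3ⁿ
7·nⁿ

Looking at each term:
  - 7·nⁿ is O(nⁿ)
  - 7·n is O(n)
  - 2·n² log(n) is O(n² log n)
  - 3ⁿ is O(3ⁿ)

The term 7·nⁿ (O(nⁿ)) grows fastest and dominates all others.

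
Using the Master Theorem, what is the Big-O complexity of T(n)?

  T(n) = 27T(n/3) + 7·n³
Θ(n³ log n)

Master Theorem: a = 27, b = 3, f(n) = 7·n³.
Compute the critical exponent d = log₃(27) = 3.
Compare f(n) = Θ(n³) against n^d:
  k = 3 = d, so f(n) = Θ(n^d) — Case 2.
  Work is balanced across levels: T(n) = Θ(n^d log n) = Θ(n³ log n).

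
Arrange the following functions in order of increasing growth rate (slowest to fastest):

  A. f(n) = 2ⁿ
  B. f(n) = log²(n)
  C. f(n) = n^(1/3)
B < C < A

Comparing growth rates:
B = log²(n) is O(log² n)
C = n^(1/3) is O(n^(1/3))
A = 2ⁿ is O(2ⁿ)

Therefore, the order from slowest to fastest is: B < C < A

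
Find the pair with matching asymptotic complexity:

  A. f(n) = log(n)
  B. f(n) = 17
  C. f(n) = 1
B and C

Examining each function:
  A. log(n) is O(log n)
  B. 17 is O(1)
  C. 1 is O(1)

Functions B and C both have the same complexity class.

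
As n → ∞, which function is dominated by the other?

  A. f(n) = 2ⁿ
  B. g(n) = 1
B

f(n) = 2ⁿ is O(2ⁿ), while g(n) = 1 is O(1).
Since O(1) grows slower than O(2ⁿ), g(n) is dominated.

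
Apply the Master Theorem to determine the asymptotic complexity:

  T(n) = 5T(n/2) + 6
Θ(n^log₂(5))

Master Theorem: a = 5, b = 2, f(n) = 6.
Compute the critical exponent d = log₂(5) = 2.322.
Compare f(n) = Θ(1) against n^d:
  k = 0 < d = 2.322, so f(n) = O(n^(d-ε)) — Case 1.
  The recursion cost dominates: T(n) = Θ(n^d) = Θ(n^log₂(5)).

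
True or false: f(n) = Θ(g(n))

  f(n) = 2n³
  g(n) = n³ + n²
True

f(n) = 2n³ and g(n) = n³ + n² are both O(n³).
Since they have the same asymptotic growth rate, f(n) = Θ(g(n)) is true.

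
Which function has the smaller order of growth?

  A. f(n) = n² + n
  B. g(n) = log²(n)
B

f(n) = n² + n is O(n²), while g(n) = log²(n) is O(log² n).
Since O(log² n) grows slower than O(n²), g(n) is dominated.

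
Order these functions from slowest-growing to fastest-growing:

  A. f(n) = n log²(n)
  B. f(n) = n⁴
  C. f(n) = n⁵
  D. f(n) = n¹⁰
A < B < C < D

Comparing growth rates:
A = n log²(n) is O(n log² n)
B = n⁴ is O(n⁴)
C = n⁵ is O(n⁵)
D = n¹⁰ is O(n¹⁰)

Therefore, the order from slowest to fastest is: A < B < C < D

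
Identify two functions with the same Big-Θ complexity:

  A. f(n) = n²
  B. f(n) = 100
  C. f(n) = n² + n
A and C

Examining each function:
  A. n² is O(n²)
  B. 100 is O(1)
  C. n² + n is O(n²)

Functions A and C both have the same complexity class.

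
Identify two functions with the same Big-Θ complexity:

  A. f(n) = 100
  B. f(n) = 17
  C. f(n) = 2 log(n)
A and B

Examining each function:
  A. 100 is O(1)
  B. 17 is O(1)
  C. 2 log(n) is O(log n)

Functions A and B both have the same complexity class.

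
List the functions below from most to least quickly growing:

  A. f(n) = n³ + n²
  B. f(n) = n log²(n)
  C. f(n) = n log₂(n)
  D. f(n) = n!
D > A > B > C

Comparing growth rates:
D = n! is O(n!)
A = n³ + n² is O(n³)
B = n log²(n) is O(n log² n)
C = n log₂(n) is O(n log n)

Therefore, the order from fastest to slowest is: D > A > B > C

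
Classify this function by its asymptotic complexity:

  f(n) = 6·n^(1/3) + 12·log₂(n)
O(n^(1/3))

The dominant term in 6·n^(1/3) + 12·log₂(n) is 6·n^(1/3), which is Θ(n^(1/3)).
Lower-order terms (12·log₂(n)) are asymptotically negligible.
Constants are absorbed, so the tightest bound is O(n^(1/3)).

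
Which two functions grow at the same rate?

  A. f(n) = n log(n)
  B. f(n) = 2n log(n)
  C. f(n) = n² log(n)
A and B

Examining each function:
  A. n log(n) is O(n log n)
  B. 2n log(n) is O(n log n)
  C. n² log(n) is O(n² log n)

Functions A and B both have the same complexity class.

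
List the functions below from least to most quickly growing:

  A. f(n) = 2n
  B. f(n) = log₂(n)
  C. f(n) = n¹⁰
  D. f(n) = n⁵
B < A < D < C

Comparing growth rates:
B = log₂(n) is O(log n)
A = 2n is O(n)
D = n⁵ is O(n⁵)
C = n¹⁰ is O(n¹⁰)

Therefore, the order from slowest to fastest is: B < A < D < C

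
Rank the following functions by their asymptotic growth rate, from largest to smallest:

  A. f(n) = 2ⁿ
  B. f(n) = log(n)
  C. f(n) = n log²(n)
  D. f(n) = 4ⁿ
D > A > C > B

Comparing growth rates:
D = 4ⁿ is O(4ⁿ)
A = 2ⁿ is O(2ⁿ)
C = n log²(n) is O(n log² n)
B = log(n) is O(log n)

Therefore, the order from fastest to slowest is: D > A > C > B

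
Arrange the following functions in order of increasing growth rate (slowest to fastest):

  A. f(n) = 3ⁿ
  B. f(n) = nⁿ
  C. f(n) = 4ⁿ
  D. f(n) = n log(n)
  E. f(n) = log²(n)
E < D < A < C < B

Comparing growth rates:
E = log²(n) is O(log² n)
D = n log(n) is O(n log n)
A = 3ⁿ is O(3ⁿ)
C = 4ⁿ is O(4ⁿ)
B = nⁿ is O(nⁿ)

Therefore, the order from slowest to fastest is: E < D < A < C < B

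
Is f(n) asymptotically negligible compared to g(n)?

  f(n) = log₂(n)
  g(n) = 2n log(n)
True

f(n) = log₂(n) is O(log n), and g(n) = 2n log(n) is O(n log n).
Since O(log n) grows strictly slower than O(n log n), f(n) = o(g(n)) is true.
This means lim(n→∞) f(n)/g(n) = 0.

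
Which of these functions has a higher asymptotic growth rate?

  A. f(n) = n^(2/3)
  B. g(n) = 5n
B

f(n) = n^(2/3) is O(n^(2/3)), while g(n) = 5n is O(n).
Since O(n) grows faster than O(n^(2/3)), g(n) dominates.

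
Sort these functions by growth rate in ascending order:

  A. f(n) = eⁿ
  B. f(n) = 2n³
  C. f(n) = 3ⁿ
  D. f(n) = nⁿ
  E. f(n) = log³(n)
E < B < A < C < D

Comparing growth rates:
E = log³(n) is O(log³ n)
B = 2n³ is O(n³)
A = eⁿ is O(eⁿ)
C = 3ⁿ is O(3ⁿ)
D = nⁿ is O(nⁿ)

Therefore, the order from slowest to fastest is: E < B < A < C < D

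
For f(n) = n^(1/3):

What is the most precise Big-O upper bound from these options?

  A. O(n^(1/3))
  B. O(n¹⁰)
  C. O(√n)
A

f(n) = n^(1/3) is O(n^(1/3)).
All listed options are valid Big-O bounds (upper bounds),
but O(n^(1/3)) is the tightest (smallest valid bound).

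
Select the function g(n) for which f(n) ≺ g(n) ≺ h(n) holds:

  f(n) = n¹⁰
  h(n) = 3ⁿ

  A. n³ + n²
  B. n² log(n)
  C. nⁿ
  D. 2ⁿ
D

We need g(n) with n¹⁰ = o(g(n)) and g(n) = o(3ⁿ), i.e. O(n¹⁰) ≺ g ≺ O(3ⁿ).
Check each option:
  A. n³ + n² — O(n³) does not grow strictly faster than f(n)
  B. n² log(n) — O(n² log n) does not grow strictly faster than f(n)
  C. nⁿ — O(nⁿ) does not grow strictly slower than h(n)
  D. 2ⁿ — O(2ⁿ) is strictly between O(n¹⁰) and O(3ⁿ) ✓

Only option D (2ⁿ) lies strictly between.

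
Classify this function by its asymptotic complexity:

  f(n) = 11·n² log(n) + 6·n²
O(n² log n)

The dominant term in 11·n² log(n) + 6·n² is 11·n² log(n), which is Θ(n² log n).
Lower-order terms (6·n²) are asymptotically negligible.
Constants are absorbed, so the tightest bound is O(n² log n).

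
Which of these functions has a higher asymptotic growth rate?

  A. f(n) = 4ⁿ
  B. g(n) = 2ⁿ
A

f(n) = 4ⁿ is O(4ⁿ), while g(n) = 2ⁿ is O(2ⁿ).
Since O(4ⁿ) grows faster than O(2ⁿ), f(n) dominates.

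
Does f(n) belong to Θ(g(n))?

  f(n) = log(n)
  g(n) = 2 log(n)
True

f(n) = log(n) and g(n) = 2 log(n) are both O(log n).
Since they have the same asymptotic growth rate, f(n) = Θ(g(n)) is true.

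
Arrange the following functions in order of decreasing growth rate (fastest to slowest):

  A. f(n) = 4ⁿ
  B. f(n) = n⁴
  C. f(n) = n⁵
A > C > B

Comparing growth rates:
A = 4ⁿ is O(4ⁿ)
C = n⁵ is O(n⁵)
B = n⁴ is O(n⁴)

Therefore, the order from fastest to slowest is: A > C > B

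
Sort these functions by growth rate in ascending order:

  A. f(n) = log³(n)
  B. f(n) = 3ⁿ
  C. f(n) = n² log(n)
A < C < B

Comparing growth rates:
A = log³(n) is O(log³ n)
C = n² log(n) is O(n² log n)
B = 3ⁿ is O(3ⁿ)

Therefore, the order from slowest to fastest is: A < C < B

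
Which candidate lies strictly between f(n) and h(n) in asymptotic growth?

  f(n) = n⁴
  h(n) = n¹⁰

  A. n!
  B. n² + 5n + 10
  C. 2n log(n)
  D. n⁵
D

We need g(n) with n⁴ = o(g(n)) and g(n) = o(n¹⁰), i.e. O(n⁴) ≺ g ≺ O(n¹⁰).
Check each option:
  A. n! — O(n!) does not grow strictly slower than h(n)
  B. n² + 5n + 10 — O(n²) does not grow strictly faster than f(n)
  C. 2n log(n) — O(n log n) does not grow strictly faster than f(n)
  D. n⁵ — O(n⁵) is strictly between O(n⁴) and O(n¹⁰) ✓

Only option D (n⁵) lies strictly between.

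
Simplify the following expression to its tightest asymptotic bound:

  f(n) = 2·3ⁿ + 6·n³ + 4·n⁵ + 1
Θ(3ⁿ)

Order the terms by growth rate: 1 ≺ 6·n³ ≺ 4·n⁵ ≺ 2·3ⁿ.
The fastest-growing term 2·3ⁿ dominates as n → ∞; dropping its constant factor gives Θ(3ⁿ).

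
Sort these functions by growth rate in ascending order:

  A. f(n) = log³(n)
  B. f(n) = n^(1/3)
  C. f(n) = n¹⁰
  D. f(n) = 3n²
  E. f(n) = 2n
A < B < E < D < C

Comparing growth rates:
A = log³(n) is O(log³ n)
B = n^(1/3) is O(n^(1/3))
E = 2n is O(n)
D = 3n² is O(n²)
C = n¹⁰ is O(n¹⁰)

Therefore, the order from slowest to fastest is: A < B < E < D < C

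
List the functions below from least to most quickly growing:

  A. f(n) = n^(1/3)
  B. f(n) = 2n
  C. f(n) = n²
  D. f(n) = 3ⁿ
A < B < C < D

Comparing growth rates:
A = n^(1/3) is O(n^(1/3))
B = 2n is O(n)
C = n² is O(n²)
D = 3ⁿ is O(3ⁿ)

Therefore, the order from slowest to fastest is: A < B < C < D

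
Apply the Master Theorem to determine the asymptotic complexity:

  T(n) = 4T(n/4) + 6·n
Θ(n log n)

Master Theorem: a = 4, b = 4, f(n) = 6·n.
Compute the critical exponent d = log₄(4) = 1.
Compare f(n) = Θ(n) against n^d:
  k = 1 = d, so f(n) = Θ(n^d) — Case 2.
  Work is balanced across levels: T(n) = Θ(n^d log n) = Θ(n log n).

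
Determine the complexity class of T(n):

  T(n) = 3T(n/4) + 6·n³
Θ(n³)

Master Theorem: a = 3, b = 4, f(n) = 6·n³.
Compute the critical exponent d = log₄(3) = 0.792.
Compare f(n) = Θ(n³) against n^d:
  k = 3 > d = 0.792, so f(n) = Ω(n^(d+ε)) — Case 3.
  Regularity: a·(n/b)^3/n^3 = a/b^3 = 3/64 < 1 ✓.
  The top-level work dominates: T(n) = Θ(f(n)) = Θ(n³).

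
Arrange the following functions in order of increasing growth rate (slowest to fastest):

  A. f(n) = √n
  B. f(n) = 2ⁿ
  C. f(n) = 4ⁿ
A < B < C

Comparing growth rates:
A = √n is O(√n)
B = 2ⁿ is O(2ⁿ)
C = 4ⁿ is O(4ⁿ)

Therefore, the order from slowest to fastest is: A < B < C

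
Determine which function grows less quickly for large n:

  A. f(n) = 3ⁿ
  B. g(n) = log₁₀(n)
B

f(n) = 3ⁿ is O(3ⁿ), while g(n) = log₁₀(n) is O(log n).
Since O(log n) grows slower than O(3ⁿ), g(n) is dominated.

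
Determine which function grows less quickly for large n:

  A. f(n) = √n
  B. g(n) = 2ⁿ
A

f(n) = √n is O(√n), while g(n) = 2ⁿ is O(2ⁿ).
Since O(√n) grows slower than O(2ⁿ), f(n) is dominated.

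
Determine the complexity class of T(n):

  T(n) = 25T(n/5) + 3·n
Θ(n²)

Master Theorem: a = 25, b = 5, f(n) = 3·n.
Compute the critical exponent d = log₅(25) = 2.
Compare f(n) = Θ(n) against n^d:
  k = 1 < d = 2, so f(n) = O(n^(d-ε)) — Case 1.
  The recursion cost dominates: T(n) = Θ(n^d) = Θ(n²).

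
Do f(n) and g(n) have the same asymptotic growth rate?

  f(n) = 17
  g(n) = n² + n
False

f(n) = 17 is O(1), and g(n) = n² + n is O(n²).
Since they have different growth rates, f(n) = Θ(g(n)) is false.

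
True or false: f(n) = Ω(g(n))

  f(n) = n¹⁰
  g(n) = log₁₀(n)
True

f(n) = n¹⁰ is O(n¹⁰), and g(n) = log₁₀(n) is O(log n).
Since O(n¹⁰) grows at least as fast as O(log n), f(n) = Ω(g(n)) is true.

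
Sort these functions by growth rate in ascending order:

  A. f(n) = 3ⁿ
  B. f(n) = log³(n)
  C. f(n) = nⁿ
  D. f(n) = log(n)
D < B < A < C

Comparing growth rates:
D = log(n) is O(log n)
B = log³(n) is O(log³ n)
A = 3ⁿ is O(3ⁿ)
C = nⁿ is O(nⁿ)

Therefore, the order from slowest to fastest is: D < B < A < C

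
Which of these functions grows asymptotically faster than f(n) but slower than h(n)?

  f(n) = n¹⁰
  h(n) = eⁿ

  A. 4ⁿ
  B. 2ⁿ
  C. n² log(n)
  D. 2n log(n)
B

We need g(n) with n¹⁰ = o(g(n)) and g(n) = o(eⁿ), i.e. O(n¹⁰) ≺ g ≺ O(eⁿ).
Check each option:
  A. 4ⁿ — O(4ⁿ) does not grow strictly slower than h(n)
  B. 2ⁿ — O(2ⁿ) is strictly between O(n¹⁰) and O(eⁿ) ✓
  C. n² log(n) — O(n² log n) does not grow strictly faster than f(n)
  D. 2n log(n) — O(n log n) does not grow strictly faster than f(n)

Only option B (2ⁿ) lies strictly between.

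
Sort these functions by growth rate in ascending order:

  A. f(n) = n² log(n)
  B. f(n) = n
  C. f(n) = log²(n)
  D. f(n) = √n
C < D < B < A

Comparing growth rates:
C = log²(n) is O(log² n)
D = √n is O(√n)
B = n is O(n)
A = n² log(n) is O(n² log n)

Therefore, the order from slowest to fastest is: C < D < B < A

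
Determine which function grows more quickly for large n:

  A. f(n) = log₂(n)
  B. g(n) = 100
A

f(n) = log₂(n) is O(log n), while g(n) = 100 is O(1).
Since O(log n) grows faster than O(1), f(n) dominates.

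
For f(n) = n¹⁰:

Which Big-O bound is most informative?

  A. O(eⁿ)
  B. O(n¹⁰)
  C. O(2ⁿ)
B

f(n) = n¹⁰ is O(n¹⁰).
All listed options are valid Big-O bounds (upper bounds),
but O(n¹⁰) is the tightest (smallest valid bound).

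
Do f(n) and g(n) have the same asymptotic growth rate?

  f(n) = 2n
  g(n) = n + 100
True

f(n) = 2n and g(n) = n + 100 are both O(n).
Since they have the same asymptotic growth rate, f(n) = Θ(g(n)) is true.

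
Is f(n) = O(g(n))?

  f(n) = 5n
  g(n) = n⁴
True

f(n) = 5n is O(n), and g(n) = n⁴ is O(n⁴).
Since O(n) ⊆ O(n⁴) (f grows no faster than g), f(n) = O(g(n)) is true.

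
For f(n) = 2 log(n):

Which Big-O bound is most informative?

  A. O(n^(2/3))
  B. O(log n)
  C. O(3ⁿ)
B

f(n) = 2 log(n) is O(log n).
All listed options are valid Big-O bounds (upper bounds),
but O(log n) is the tightest (smallest valid bound).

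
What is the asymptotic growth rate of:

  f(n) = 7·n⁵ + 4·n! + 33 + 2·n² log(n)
Θ(n!)

Order the terms by growth rate: 33 ≺ 2·n² log(n) ≺ 7·n⁵ ≺ 4·n!.
The fastest-growing term 4·n! dominates as n → ∞; dropping its constant factor gives Θ(n!).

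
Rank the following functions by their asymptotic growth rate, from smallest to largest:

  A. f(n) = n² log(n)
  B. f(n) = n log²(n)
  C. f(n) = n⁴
B < A < C

Comparing growth rates:
B = n log²(n) is O(n log² n)
A = n² log(n) is O(n² log n)
C = n⁴ is O(n⁴)

Therefore, the order from slowest to fastest is: B < A < C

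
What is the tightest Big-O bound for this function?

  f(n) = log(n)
O(log n)

The dominant term in log(n) is log(n), which is Θ(log n).
Constants are absorbed, so the tightest bound is O(log n).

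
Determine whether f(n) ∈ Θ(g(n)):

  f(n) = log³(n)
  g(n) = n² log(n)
False

f(n) = log³(n) is O(log³ n), and g(n) = n² log(n) is O(n² log n).
Since they have different growth rates, f(n) = Θ(g(n)) is false.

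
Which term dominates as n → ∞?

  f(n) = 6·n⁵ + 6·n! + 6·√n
6·n!

Looking at each term:
  - 6·n⁵ is O(n⁵)
  - 6·n! is O(n!)
  - 6·√n is O(√n)

The term 6·n! (O(n!)) grows fastest and dominates all others.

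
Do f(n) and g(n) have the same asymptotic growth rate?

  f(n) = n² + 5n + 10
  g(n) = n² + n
True

f(n) = n² + 5n + 10 and g(n) = n² + n are both O(n²).
Since they have the same asymptotic growth rate, f(n) = Θ(g(n)) is true.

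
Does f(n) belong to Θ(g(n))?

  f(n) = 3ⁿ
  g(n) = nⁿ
False

f(n) = 3ⁿ is O(3ⁿ), and g(n) = nⁿ is O(nⁿ).
Since they have different growth rates, f(n) = Θ(g(n)) is false.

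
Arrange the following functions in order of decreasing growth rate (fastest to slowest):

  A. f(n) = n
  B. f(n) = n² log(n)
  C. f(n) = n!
C > B > A

Comparing growth rates:
C = n! is O(n!)
B = n² log(n) is O(n² log n)
A = n is O(n)

Therefore, the order from fastest to slowest is: C > B > A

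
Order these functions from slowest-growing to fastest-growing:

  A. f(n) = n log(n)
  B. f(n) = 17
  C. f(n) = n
B < C < A

Comparing growth rates:
B = 17 is O(1)
C = n is O(n)
A = n log(n) is O(n log n)

Therefore, the order from slowest to fastest is: B < C < A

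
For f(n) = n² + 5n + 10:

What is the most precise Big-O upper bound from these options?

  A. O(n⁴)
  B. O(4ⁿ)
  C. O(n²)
C

f(n) = n² + 5n + 10 is O(n²).
All listed options are valid Big-O bounds (upper bounds),
but O(n²) is the tightest (smallest valid bound).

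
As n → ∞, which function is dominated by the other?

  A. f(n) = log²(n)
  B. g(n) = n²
A

f(n) = log²(n) is O(log² n), while g(n) = n² is O(n²).
Since O(log² n) grows slower than O(n²), f(n) is dominated.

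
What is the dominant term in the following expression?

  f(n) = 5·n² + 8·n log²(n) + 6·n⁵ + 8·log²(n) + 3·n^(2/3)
6·n⁵

Looking at each term:
  - 5·n² is O(n²)
  - 8·n log²(n) is O(n log² n)
  - 6·n⁵ is O(n⁵)
  - 8·log²(n) is O(log² n)
  - 3·n^(2/3) is O(n^(2/3))

The term 6·n⁵ (O(n⁵)) grows fastest and dominates all others.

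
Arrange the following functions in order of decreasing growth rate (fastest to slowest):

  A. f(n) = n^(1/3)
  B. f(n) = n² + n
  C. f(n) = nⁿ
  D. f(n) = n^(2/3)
C > B > D > A

Comparing growth rates:
C = nⁿ is O(nⁿ)
B = n² + n is O(n²)
D = n^(2/3) is O(n^(2/3))
A = n^(1/3) is O(n^(1/3))

Therefore, the order from fastest to slowest is: C > B > D > A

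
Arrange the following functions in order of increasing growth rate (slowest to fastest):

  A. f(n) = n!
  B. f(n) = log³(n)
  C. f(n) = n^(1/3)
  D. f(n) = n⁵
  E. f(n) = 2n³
B < C < E < D < A

Comparing growth rates:
B = log³(n) is O(log³ n)
C = n^(1/3) is O(n^(1/3))
E = 2n³ is O(n³)
D = n⁵ is O(n⁵)
A = n! is O(n!)

Therefore, the order from slowest to fastest is: B < C < E < D < A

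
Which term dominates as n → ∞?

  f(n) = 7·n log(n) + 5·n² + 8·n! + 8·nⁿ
8·nⁿ

Looking at each term:
  - 7·n log(n) is O(n log n)
  - 5·n² is O(n²)
  - 8·n! is O(n!)
  - 8·nⁿ is O(nⁿ)

The term 8·nⁿ (O(nⁿ)) grows fastest and dominates all others.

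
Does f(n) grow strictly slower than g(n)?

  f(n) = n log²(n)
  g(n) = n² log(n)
True

f(n) = n log²(n) is O(n log² n), and g(n) = n² log(n) is O(n² log n).
Since O(n log² n) grows strictly slower than O(n² log n), f(n) = o(g(n)) is true.
This means lim(n→∞) f(n)/g(n) = 0.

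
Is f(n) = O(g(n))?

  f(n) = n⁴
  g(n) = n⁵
True

f(n) = n⁴ is O(n⁴), and g(n) = n⁵ is O(n⁵).
Since O(n⁴) ⊆ O(n⁵) (f grows no faster than g), f(n) = O(g(n)) is true.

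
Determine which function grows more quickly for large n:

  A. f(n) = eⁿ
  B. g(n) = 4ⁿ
B

f(n) = eⁿ is O(eⁿ), while g(n) = 4ⁿ is O(4ⁿ).
Since O(4ⁿ) grows faster than O(eⁿ), g(n) dominates.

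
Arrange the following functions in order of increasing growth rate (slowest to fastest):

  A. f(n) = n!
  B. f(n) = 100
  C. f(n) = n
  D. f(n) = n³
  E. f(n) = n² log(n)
B < C < E < D < A

Comparing growth rates:
B = 100 is O(1)
C = n is O(n)
E = n² log(n) is O(n² log n)
D = n³ is O(n³)
A = n! is O(n!)

Therefore, the order from slowest to fastest is: B < C < E < D < A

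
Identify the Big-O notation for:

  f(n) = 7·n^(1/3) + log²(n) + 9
O(n^(1/3))

The dominant term in 7·n^(1/3) + log²(n) + 9 is 7·n^(1/3), which is Θ(n^(1/3)).
Lower-order terms (log²(n), 9) are asymptotically negligible.
Constants are absorbed, so the tightest bound is O(n^(1/3)).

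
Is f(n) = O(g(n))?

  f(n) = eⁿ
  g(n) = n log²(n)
False

f(n) = eⁿ is O(eⁿ), and g(n) = n log²(n) is O(n log² n).
Since O(eⁿ) grows faster than O(n log² n), f(n) = O(g(n)) is false.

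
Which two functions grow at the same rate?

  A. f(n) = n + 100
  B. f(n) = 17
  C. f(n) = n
A and C

Examining each function:
  A. n + 100 is O(n)
  B. 17 is O(1)
  C. n is O(n)

Functions A and C both have the same complexity class.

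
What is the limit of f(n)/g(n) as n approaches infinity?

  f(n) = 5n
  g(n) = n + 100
5

Since 5n and n + 100 have the same growth rate (O(n)),
the ratio converges to a constant: 5.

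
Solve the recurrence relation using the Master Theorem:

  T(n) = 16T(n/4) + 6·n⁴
Θ(n⁴)

Master Theorem: a = 16, b = 4, f(n) = 6·n⁴.
Compute the critical exponent d = log₄(16) = 2.
Compare f(n) = Θ(n⁴) against n^d:
  k = 4 > d = 2, so f(n) = Ω(n^(d+ε)) — Case 3.
  Regularity: a·(n/b)^4/n^4 = a/b^4 = 16/256 < 1 ✓.
  The top-level work dominates: T(n) = Θ(f(n)) = Θ(n⁴).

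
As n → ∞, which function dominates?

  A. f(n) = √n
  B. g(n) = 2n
B

f(n) = √n is O(√n), while g(n) = 2n is O(n).
Since O(n) grows faster than O(√n), g(n) dominates.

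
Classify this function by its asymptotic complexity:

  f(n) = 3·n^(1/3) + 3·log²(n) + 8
O(n^(1/3))

The dominant term in 3·n^(1/3) + 3·log²(n) + 8 is 3·n^(1/3), which is Θ(n^(1/3)).
Lower-order terms (3·log²(n), 8) are asymptotically negligible.
Constants are absorbed, so the tightest bound is O(n^(1/3)).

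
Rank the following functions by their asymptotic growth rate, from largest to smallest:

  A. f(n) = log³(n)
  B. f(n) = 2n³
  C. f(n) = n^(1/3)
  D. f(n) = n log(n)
B > D > C > A

Comparing growth rates:
B = 2n³ is O(n³)
D = n log(n) is O(n log n)
C = n^(1/3) is O(n^(1/3))
A = log³(n) is O(log³ n)

Therefore, the order from fastest to slowest is: B > D > C > A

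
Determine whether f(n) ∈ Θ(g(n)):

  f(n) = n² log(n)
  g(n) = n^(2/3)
False

f(n) = n² log(n) is O(n² log n), and g(n) = n^(2/3) is O(n^(2/3)).
Since they have different growth rates, f(n) = Θ(g(n)) is false.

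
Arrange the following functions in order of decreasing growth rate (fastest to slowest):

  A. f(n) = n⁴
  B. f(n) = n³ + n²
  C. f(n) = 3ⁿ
C > A > B

Comparing growth rates:
C = 3ⁿ is O(3ⁿ)
A = n⁴ is O(n⁴)
B = n³ + n² is O(n³)

Therefore, the order from fastest to slowest is: C > A > B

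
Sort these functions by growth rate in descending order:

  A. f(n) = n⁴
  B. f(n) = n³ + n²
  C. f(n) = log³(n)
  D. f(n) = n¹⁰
D > A > B > C

Comparing growth rates:
D = n¹⁰ is O(n¹⁰)
A = n⁴ is O(n⁴)
B = n³ + n² is O(n³)
C = log³(n) is O(log³ n)

Therefore, the order from fastest to slowest is: D > A > B > C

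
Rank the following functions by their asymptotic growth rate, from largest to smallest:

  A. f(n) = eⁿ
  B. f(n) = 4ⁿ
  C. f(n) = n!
C > B > A

Comparing growth rates:
C = n! is O(n!)
B = 4ⁿ is O(4ⁿ)
A = eⁿ is O(eⁿ)

Therefore, the order from fastest to slowest is: C > B > A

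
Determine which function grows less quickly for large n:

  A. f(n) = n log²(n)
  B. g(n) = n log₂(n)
B

f(n) = n log²(n) is O(n log² n), while g(n) = n log₂(n) is O(n log n).
Since O(n log n) grows slower than O(n log² n), g(n) is dominated.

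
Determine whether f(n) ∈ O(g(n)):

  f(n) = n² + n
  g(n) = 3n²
True

f(n) = n² + n and g(n) = 3n² are both O(n²).
Big-O permits equal growth rates (f ≤ c·g for some c), so f(n) = O(g(n)) is true.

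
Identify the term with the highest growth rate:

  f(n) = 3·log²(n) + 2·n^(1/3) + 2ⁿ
2ⁿ

Looking at each term:
  - 3·log²(n) is O(log² n)
  - 2·n^(1/3) is O(n^(1/3))
  - 2ⁿ is O(2ⁿ)

The term 2ⁿ (O(2ⁿ)) grows fastest and dominates all others.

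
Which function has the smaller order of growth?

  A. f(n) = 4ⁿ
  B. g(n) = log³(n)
B

f(n) = 4ⁿ is O(4ⁿ), while g(n) = log³(n) is O(log³ n).
Since O(log³ n) grows slower than O(4ⁿ), g(n) is dominated.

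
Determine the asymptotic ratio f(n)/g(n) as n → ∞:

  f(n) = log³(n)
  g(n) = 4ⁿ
0

Since log³(n) (O(log³ n)) grows slower than 4ⁿ (O(4ⁿ)),
the ratio f(n)/g(n) → 0 as n → ∞.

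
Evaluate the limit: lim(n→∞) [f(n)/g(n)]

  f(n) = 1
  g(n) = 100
1/100

Since 1 and 100 have the same growth rate (O(1)),
the ratio converges to a constant: 1/100.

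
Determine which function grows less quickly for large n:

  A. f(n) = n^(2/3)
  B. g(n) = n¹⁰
A

f(n) = n^(2/3) is O(n^(2/3)), while g(n) = n¹⁰ is O(n¹⁰).
Since O(n^(2/3)) grows slower than O(n¹⁰), f(n) is dominated.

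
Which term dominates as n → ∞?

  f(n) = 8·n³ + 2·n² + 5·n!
5·n!

Looking at each term:
  - 8·n³ is O(n³)
  - 2·n² is O(n²)
  - 5·n! is O(n!)

The term 5·n! (O(n!)) grows fastest and dominates all others.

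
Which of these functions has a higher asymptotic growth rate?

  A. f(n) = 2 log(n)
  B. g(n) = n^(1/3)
B

f(n) = 2 log(n) is O(log n), while g(n) = n^(1/3) is O(n^(1/3)).
Since O(n^(1/3)) grows faster than O(log n), g(n) dominates.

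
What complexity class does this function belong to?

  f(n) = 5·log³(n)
O(log³ n)

The dominant term in 5·log³(n) is 5·log³(n), which is Θ(log³ n).
Constants are absorbed, so the tightest bound is O(log³ n).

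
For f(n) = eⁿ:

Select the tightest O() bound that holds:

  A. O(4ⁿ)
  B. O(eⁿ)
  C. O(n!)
B

f(n) = eⁿ is O(eⁿ).
All listed options are valid Big-O bounds (upper bounds),
but O(eⁿ) is the tightest (smallest valid bound).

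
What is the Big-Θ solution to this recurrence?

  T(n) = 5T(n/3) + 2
Θ(n^log₃(5))

Master Theorem: a = 5, b = 3, f(n) = 2.
Compute the critical exponent d = log₃(5) = 1.465.
Compare f(n) = Θ(1) against n^d:
  k = 0 < d = 1.465, so f(n) = O(n^(d-ε)) — Case 1.
  The recursion cost dominates: T(n) = Θ(n^d) = Θ(n^log₃(5)).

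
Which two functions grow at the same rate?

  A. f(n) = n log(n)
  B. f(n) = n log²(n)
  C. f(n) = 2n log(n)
A and C

Examining each function:
  A. n log(n) is O(n log n)
  B. n log²(n) is O(n log² n)
  C. 2n log(n) is O(n log n)

Functions A and C both have the same complexity class.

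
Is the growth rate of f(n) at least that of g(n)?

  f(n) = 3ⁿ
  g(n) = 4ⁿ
False

f(n) = 3ⁿ is O(3ⁿ), and g(n) = 4ⁿ is O(4ⁿ).
Since O(3ⁿ) grows slower than O(4ⁿ), f(n) = Ω(g(n)) is false.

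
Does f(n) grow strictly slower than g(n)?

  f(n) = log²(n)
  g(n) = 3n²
True

f(n) = log²(n) is O(log² n), and g(n) = 3n² is O(n²).
Since O(log² n) grows strictly slower than O(n²), f(n) = o(g(n)) is true.
This means lim(n→∞) f(n)/g(n) = 0.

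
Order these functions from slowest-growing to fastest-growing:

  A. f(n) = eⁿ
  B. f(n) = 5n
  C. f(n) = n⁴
B < C < A

Comparing growth rates:
B = 5n is O(n)
C = n⁴ is O(n⁴)
A = eⁿ is O(eⁿ)

Therefore, the order from slowest to fastest is: B < C < A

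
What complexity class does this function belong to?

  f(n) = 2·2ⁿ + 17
O(2ⁿ)

The dominant term in 2·2ⁿ + 17 is 2·2ⁿ, which is Θ(2ⁿ).
Lower-order terms (17) are asymptotically negligible.
Constants are absorbed, so the tightest bound is O(2ⁿ).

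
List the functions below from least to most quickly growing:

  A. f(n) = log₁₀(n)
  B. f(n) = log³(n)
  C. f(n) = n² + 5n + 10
A < B < C

Comparing growth rates:
A = log₁₀(n) is O(log n)
B = log³(n) is O(log³ n)
C = n² + 5n + 10 is O(n²)

Therefore, the order from slowest to fastest is: A < B < C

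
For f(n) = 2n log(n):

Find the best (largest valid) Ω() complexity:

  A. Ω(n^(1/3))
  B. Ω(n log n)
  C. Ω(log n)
B

f(n) = 2n log(n) is Ω(n log n).
All listed options are valid Big-Ω bounds (lower bounds),
but Ω(n log n) is the tightest (largest valid bound).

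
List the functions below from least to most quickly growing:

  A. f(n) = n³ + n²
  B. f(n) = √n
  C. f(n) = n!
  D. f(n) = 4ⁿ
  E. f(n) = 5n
B < E < A < D < C

Comparing growth rates:
B = √n is O(√n)
E = 5n is O(n)
A = n³ + n² is O(n³)
D = 4ⁿ is O(4ⁿ)
C = n! is O(n!)

Therefore, the order from slowest to fastest is: B < E < A < D < C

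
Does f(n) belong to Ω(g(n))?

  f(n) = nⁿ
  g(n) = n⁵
True

f(n) = nⁿ is O(nⁿ), and g(n) = n⁵ is O(n⁵).
Since O(nⁿ) grows at least as fast as O(n⁵), f(n) = Ω(g(n)) is true.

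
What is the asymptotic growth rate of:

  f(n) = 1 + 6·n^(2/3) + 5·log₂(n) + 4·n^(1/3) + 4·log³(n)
Θ(n^(2/3))

Order the terms by growth rate: 1 ≺ 5·log₂(n) ≺ 4·log³(n) ≺ 4·n^(1/3) ≺ 6·n^(2/3).
The fastest-growing term 6·n^(2/3) dominates as n → ∞; dropping its constant factor gives Θ(n^(2/3)).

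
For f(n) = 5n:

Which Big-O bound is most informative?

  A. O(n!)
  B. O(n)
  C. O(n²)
B

f(n) = 5n is O(n).
All listed options are valid Big-O bounds (upper bounds),
but O(n) is the tightest (smallest valid bound).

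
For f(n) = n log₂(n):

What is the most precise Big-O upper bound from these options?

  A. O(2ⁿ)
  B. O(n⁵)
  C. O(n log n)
C

f(n) = n log₂(n) is O(n log n).
All listed options are valid Big-O bounds (upper bounds),
but O(n log n) is the tightest (smallest valid bound).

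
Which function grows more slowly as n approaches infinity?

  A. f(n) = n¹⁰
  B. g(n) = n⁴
B

f(n) = n¹⁰ is O(n¹⁰), while g(n) = n⁴ is O(n⁴).
Since O(n⁴) grows slower than O(n¹⁰), g(n) is dominated.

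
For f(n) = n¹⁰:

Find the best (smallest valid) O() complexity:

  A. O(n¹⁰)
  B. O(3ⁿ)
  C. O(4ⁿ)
A

f(n) = n¹⁰ is O(n¹⁰).
All listed options are valid Big-O bounds (upper bounds),
but O(n¹⁰) is the tightest (smallest valid bound).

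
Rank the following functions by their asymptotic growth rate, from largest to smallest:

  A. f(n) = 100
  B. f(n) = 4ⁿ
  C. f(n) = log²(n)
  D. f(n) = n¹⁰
B > D > C > A

Comparing growth rates:
B = 4ⁿ is O(4ⁿ)
D = n¹⁰ is O(n¹⁰)
C = log²(n) is O(log² n)
A = 100 is O(1)

Therefore, the order from fastest to slowest is: B > D > C > A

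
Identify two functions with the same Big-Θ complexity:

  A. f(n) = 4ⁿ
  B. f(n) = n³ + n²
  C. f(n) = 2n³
B and C

Examining each function:
  A. 4ⁿ is O(4ⁿ)
  B. n³ + n² is O(n³)
  C. 2n³ is O(n³)

Functions B and C both have the same complexity class.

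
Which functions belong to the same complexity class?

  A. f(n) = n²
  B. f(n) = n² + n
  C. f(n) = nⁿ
A and B

Examining each function:
  A. n² is O(n²)
  B. n² + n is O(n²)
  C. nⁿ is O(nⁿ)

Functions A and B both have the same complexity class.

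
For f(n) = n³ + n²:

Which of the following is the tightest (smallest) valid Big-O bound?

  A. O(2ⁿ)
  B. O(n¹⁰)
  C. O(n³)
C

f(n) = n³ + n² is O(n³).
All listed options are valid Big-O bounds (upper bounds),
but O(n³) is the tightest (smallest valid bound).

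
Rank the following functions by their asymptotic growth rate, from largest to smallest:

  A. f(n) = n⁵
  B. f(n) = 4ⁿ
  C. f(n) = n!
C > B > A

Comparing growth rates:
C = n! is O(n!)
B = 4ⁿ is O(4ⁿ)
A = n⁵ is O(n⁵)

Therefore, the order from fastest to slowest is: C > B > A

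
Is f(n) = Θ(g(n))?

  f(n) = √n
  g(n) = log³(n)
False

f(n) = √n is O(√n), and g(n) = log³(n) is O(log³ n).
Since they have different growth rates, f(n) = Θ(g(n)) is false.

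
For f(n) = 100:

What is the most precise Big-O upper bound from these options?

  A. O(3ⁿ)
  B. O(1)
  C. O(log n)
B

f(n) = 100 is O(1).
All listed options are valid Big-O bounds (upper bounds),
but O(1) is the tightest (smallest valid bound).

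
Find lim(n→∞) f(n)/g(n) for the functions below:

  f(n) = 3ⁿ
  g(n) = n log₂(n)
∞

Since 3ⁿ (O(3ⁿ)) grows faster than n log₂(n) (O(n log n)),
the ratio f(n)/g(n) → ∞ as n → ∞.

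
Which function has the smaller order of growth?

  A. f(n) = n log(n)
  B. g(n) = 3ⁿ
A

f(n) = n log(n) is O(n log n), while g(n) = 3ⁿ is O(3ⁿ).
Since O(n log n) grows slower than O(3ⁿ), f(n) is dominated.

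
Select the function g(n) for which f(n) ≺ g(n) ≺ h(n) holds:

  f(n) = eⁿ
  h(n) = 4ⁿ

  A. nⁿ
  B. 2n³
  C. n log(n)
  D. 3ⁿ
D

We need g(n) with eⁿ = o(g(n)) and g(n) = o(4ⁿ), i.e. O(eⁿ) ≺ g ≺ O(4ⁿ).
Check each option:
  A. nⁿ — O(nⁿ) does not grow strictly slower than h(n)
  B. 2n³ — O(n³) does not grow strictly faster than f(n)
  C. n log(n) — O(n log n) does not grow strictly faster than f(n)
  D. 3ⁿ — O(3ⁿ) is strictly between O(eⁿ) and O(4ⁿ) ✓

Only option D (3ⁿ) lies strictly between.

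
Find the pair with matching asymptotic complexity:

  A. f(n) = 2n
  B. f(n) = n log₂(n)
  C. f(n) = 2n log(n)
B and C

Examining each function:
  A. 2n is O(n)
  B. n log₂(n) is O(n log n)
  C. 2n log(n) is O(n log n)

Functions B and C both have the same complexity class.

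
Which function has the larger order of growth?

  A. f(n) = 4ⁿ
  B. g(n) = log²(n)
A

f(n) = 4ⁿ is O(4ⁿ), while g(n) = log²(n) is O(log² n).
Since O(4ⁿ) grows faster than O(log² n), f(n) dominates.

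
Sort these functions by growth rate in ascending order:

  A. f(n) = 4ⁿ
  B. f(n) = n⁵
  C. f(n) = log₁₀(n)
C < B < A

Comparing growth rates:
C = log₁₀(n) is O(log n)
B = n⁵ is O(n⁵)
A = 4ⁿ is O(4ⁿ)

Therefore, the order from slowest to fastest is: C < B < A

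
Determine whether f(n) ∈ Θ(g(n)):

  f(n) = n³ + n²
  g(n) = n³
True

f(n) = n³ + n² and g(n) = n³ are both O(n³).
Since they have the same asymptotic growth rate, f(n) = Θ(g(n)) is true.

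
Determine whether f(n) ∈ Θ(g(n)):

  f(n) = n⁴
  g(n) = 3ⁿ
False

f(n) = n⁴ is O(n⁴), and g(n) = 3ⁿ is O(3ⁿ).
Since they have different growth rates, f(n) = Θ(g(n)) is false.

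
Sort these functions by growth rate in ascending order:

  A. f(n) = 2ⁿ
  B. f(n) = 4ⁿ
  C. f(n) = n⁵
C < A < B

Comparing growth rates:
C = n⁵ is O(n⁵)
A = 2ⁿ is O(2ⁿ)
B = 4ⁿ is O(4ⁿ)

Therefore, the order from slowest to fastest is: C < A < B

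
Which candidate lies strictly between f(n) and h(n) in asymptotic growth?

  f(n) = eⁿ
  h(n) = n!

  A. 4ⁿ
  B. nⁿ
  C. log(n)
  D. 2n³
A

We need g(n) with eⁿ = o(g(n)) and g(n) = o(n!), i.e. O(eⁿ) ≺ g ≺ O(n!).
Check each option:
  A. 4ⁿ — O(4ⁿ) is strictly between O(eⁿ) and O(n!) ✓
  B. nⁿ — O(nⁿ) does not grow strictly slower than h(n)
  C. log(n) — O(log n) does not grow strictly faster than f(n)
  D. 2n³ — O(n³) does not grow strictly faster than f(n)

Only option A (4ⁿ) lies strictly between.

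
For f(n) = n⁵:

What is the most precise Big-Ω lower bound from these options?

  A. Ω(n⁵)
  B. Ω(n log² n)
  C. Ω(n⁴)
A

f(n) = n⁵ is Ω(n⁵).
All listed options are valid Big-Ω bounds (lower bounds),
but Ω(n⁵) is the tightest (largest valid bound).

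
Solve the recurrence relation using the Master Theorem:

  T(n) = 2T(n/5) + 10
Θ(n^log₅(2))

Master Theorem: a = 2, b = 5, f(n) = 10.
Compute the critical exponent d = log₅(2) = 0.431.
Compare f(n) = Θ(1) against n^d:
  k = 0 < d = 0.431, so f(n) = O(n^(d-ε)) — Case 1.
  The recursion cost dominates: T(n) = Θ(n^d) = Θ(n^log₅(2)).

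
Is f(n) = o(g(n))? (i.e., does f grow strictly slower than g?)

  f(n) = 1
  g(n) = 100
False

f(n) = 1 is O(1), and g(n) = 100 is O(1).
Since they have the same growth rate, f(n) = o(g(n)) is false.
(f = o(g) requires f to grow strictly slower, not equal.)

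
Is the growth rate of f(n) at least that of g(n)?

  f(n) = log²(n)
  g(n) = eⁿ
False

f(n) = log²(n) is O(log² n), and g(n) = eⁿ is O(eⁿ).
Since O(log² n) grows slower than O(eⁿ), f(n) = Ω(g(n)) is false.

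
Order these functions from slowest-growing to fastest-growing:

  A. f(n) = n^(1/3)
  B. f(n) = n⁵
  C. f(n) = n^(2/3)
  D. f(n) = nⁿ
A < C < B < D

Comparing growth rates:
A = n^(1/3) is O(n^(1/3))
C = n^(2/3) is O(n^(2/3))
B = n⁵ is O(n⁵)
D = nⁿ is O(nⁿ)

Therefore, the order from slowest to fastest is: A < C < B < D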